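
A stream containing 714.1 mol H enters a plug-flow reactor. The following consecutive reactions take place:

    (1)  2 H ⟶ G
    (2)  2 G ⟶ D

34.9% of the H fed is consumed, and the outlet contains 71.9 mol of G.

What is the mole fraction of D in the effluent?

Conversion of H: H consumed = 2ξ₁ = 0.349 × 714.1 → ξ₁ = 124.6 mol.
G balance: n_G = 0 + 1ξ₁ − 2ξ₂ = 71.9 → ξ₂ = (1·124.6 − 71.9)/2 = 26.36 mol.
Outlet amounts (n = n₀ + Σ ν·ξ):
  H: 714.1 − 2(124.6) = 464.9
  G: 0 + 1(124.6) − 2(26.36) = 71.9
  D: 0 + 1(26.36) = 26.36
Total out = 563.1 mol; y_D = 26.36 / 563.1 = 0.0468.

0.0468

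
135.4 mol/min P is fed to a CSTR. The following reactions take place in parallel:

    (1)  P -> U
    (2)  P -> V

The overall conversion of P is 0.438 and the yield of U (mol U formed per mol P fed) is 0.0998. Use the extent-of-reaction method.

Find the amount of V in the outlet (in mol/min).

Yield of U: 1ξ₁ / 135.4 = 0.0998 → ξ₁ = 13.51 mol/min.
Conversion of P: 1ξ₁ + 1ξ₂ = 0.438 × 135.4 = 59.31 → ξ₂ = 45.79 mol/min.
Outlet amounts (n = n₀ + Σ ν·ξ):
  P: 135.4 − 1(13.51) − 1(45.79) = 76.09
  U: 0 + 1(13.51) = 13.51
  V: 0 + 1(45.79) = 45.79

45.8 mol/min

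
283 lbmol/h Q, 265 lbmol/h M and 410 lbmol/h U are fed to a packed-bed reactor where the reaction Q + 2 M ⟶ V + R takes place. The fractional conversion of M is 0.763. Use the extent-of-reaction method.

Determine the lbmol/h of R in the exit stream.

101 lbmol/h

M reacted = 0.763 × 265 = 202.2 lbmol/h; ν_M = −2, so ξ = 202.2/2 = 101.1 lbmol/h.
Outlet amounts (n = n₀ + ν ξ):
  Q: 283 − 1(101.1) = 181.9
  M: 265 − 2(101.1) = 62.81
  V: 0 + 1(101.1) = 101.1
  R: 0 + 1(101.1) = 101.1
  U: 410 (inert)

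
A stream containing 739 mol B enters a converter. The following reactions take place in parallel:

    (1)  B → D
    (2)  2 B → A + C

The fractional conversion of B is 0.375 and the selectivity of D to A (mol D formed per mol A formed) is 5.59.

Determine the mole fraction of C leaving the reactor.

0.0494

Conversion of B: B consumed = 0.375 × 739 = 277.1 mol = 1ξ₁ + 2ξ₂.
Selectivity: 1ξ₁ / (1ξ₂) = 5.59 → ξ₁ = 5.59 ξ₂.
Substitute: (1·5.59 + 2) ξ₂ = 277.1 → ξ₂ = 36.51 mol, ξ₁ = 204.1 mol.
Outlet amounts (n = n₀ + Σ ν·ξ):
  B: 739 − 1(204.1) − 2(36.51) = 461.9
  D: 0 + 1(204.1) = 204.1
  A: 0 + 1(36.51) = 36.51
  C: 0 + 1(36.51) = 36.51
Total out = 739 mol; y_C = 36.51 / 739 = 0.04941.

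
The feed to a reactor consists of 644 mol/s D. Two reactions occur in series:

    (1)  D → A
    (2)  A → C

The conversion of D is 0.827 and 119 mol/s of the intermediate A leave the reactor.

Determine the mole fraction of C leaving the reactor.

Conversion of D: D consumed = 1ξ₁ = 0.827 × 644 → ξ₁ = 532.6 mol/s.
A balance: n_A = 0 + 1ξ₁ − 1ξ₂ = 119 → ξ₂ = (1·532.6 − 119)/1 = 413.6 mol/s.
Outlet amounts (n = n₀ + Σ ν·ξ):
  D: 644 − 1(532.6) = 111.4
  A: 0 + 1(532.6) − 1(413.6) = 119
  C: 0 + 1(413.6) = 413.6
Total out = 644 mol/s; y_C = 413.6 / 644 = 0.6422.

0.642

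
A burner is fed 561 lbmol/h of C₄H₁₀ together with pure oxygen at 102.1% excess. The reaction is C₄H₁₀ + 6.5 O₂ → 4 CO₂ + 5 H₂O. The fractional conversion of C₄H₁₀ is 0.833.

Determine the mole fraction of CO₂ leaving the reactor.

0.217

Stoichiometric O₂ = 6.5 × 561 = 3646 lbmol/h; O₂ fed = 3646 × 2.021 = 7370 lbmol/h.
Fuel reacted = 0.833 × 561 → ξ = 467.3 lbmol/h.
Outlet (n = n₀ + ν ξ):
  C₄H₁₀: 561 − 1(467.3) = 93.69
  O₂: 7370 − 6.5(467.3) = 4332
  CO₂: 0 + 4(467.3) = 1869
  H₂O: 0 + 5(467.3) = 2337
Total out = 8632 lbmol/h; y_CO₂ = 1869 / 8632 = 0.2166.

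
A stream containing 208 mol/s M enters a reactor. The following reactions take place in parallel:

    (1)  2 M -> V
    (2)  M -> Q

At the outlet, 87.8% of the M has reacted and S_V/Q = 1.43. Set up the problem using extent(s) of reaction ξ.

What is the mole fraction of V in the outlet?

Conversion of M: M consumed = 0.878 × 208 = 182.6 mol/s = 2ξ₁ + 1ξ₂.
Selectivity: 1ξ₁ / (1ξ₂) = 1.43 → ξ₁ = 1.43 ξ₂.
Substitute: (2·1.43 + 1) ξ₂ = 182.6 → ξ₂ = 47.31 mol/s, ξ₁ = 67.66 mol/s.
Outlet amounts (n = n₀ + Σ ν·ξ):
  M: 208 − 2(67.66) − 1(47.31) = 25.38
  V: 0 + 1(67.66) = 67.66
  Q: 0 + 1(47.31) = 47.31
Total out = 140.3 mol/s; y_V = 67.66 / 140.3 = 0.4821.

0.482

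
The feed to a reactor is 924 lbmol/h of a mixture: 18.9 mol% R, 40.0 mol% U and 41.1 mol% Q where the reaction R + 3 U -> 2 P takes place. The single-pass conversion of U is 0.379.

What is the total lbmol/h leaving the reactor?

U reacted = 0.379 × 369.6 = 140.1 lbmol/h; ν_U = −3, so ξ = 140.1/3 = 46.69 lbmol/h.
Outlet amounts (n = n₀ + ν ξ):
  R: 174.6 − 1(46.69) = 127.9
  U: 369.6 − 3(46.69) = 229.5
  P: 0 + 2(46.69) = 93.39
  Q: 379.8 (inert)
Total out = 127.9 + 229.5 + 93.39 + 379.8 = 830.6 lbmol/h.

831 lbmol/h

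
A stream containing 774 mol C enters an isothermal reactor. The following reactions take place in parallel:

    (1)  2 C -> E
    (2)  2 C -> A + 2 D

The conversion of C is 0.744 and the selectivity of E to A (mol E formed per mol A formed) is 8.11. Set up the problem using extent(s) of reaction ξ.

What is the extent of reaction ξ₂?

Conversion of C: C consumed = 0.744 × 774 = 575.9 mol = 2ξ₁ + 2ξ₂.
Selectivity: 1ξ₁ / (1ξ₂) = 8.11 → ξ₁ = 8.11 ξ₂.
Substitute: (2·8.11 + 2) ξ₂ = 575.9 → ξ₂ = 31.61 mol, ξ₁ = 256.3 mol.
Outlet amounts (n = n₀ + Σ ν·ξ):
  C: 774 − 2(256.3) − 2(31.61) = 198.1
  E: 0 + 1(256.3) = 256.3
  A: 0 + 1(31.61) = 31.61
  D: 0 + 2(31.61) = 63.21

ξ₂ = 31.6 mol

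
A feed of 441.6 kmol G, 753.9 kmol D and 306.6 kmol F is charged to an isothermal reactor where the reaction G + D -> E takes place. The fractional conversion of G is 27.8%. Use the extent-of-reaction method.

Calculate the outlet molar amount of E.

123 kmol

G reacted = 0.278 × 441.6 = 122.8 kmol; ν_G = −1, so ξ = 122.8/1 = 122.8 kmol.
Outlet amounts (n = n₀ + ν ξ):
  G: 441.6 − 1(122.8) = 318.8
  D: 753.9 − 1(122.8) = 631.1
  E: 0 + 1(122.8) = 122.8
  F: 306.6 (inert)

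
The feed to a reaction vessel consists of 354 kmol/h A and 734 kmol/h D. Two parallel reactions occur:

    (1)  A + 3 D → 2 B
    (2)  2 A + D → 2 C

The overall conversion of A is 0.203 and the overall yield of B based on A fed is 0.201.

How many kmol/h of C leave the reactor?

Yield of B: 2ξ₁ / 354 = 0.201 → ξ₁ = 35.58 kmol/h.
Conversion of A: 1ξ₁ + 2ξ₂ = 0.203 × 354 = 71.86 → ξ₂ = 18.14 kmol/h.
Outlet amounts (n = n₀ + Σ ν·ξ):
  A: 354 − 1(35.58) − 2(18.14) = 282.1
  D: 734 − 3(35.58) − 1(18.14) = 609.1
  B: 0 + 2(35.58) = 71.15
  C: 0 + 2(18.14) = 36.29

36.3 kmol/h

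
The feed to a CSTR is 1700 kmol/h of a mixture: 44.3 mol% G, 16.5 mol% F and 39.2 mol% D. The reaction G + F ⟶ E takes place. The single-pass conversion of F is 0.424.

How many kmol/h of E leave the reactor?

F reacted = 0.424 × 280.5 = 118.9 kmol/h; ν_F = −1, so ξ = 118.9/1 = 118.9 kmol/h.
Outlet amounts (n = n₀ + ν ξ):
  G: 753.1 − 1(118.9) = 634.2
  F: 280.5 − 1(118.9) = 161.6
  E: 0 + 1(118.9) = 118.9
  D: 666.4 (inert)

119 kmol/h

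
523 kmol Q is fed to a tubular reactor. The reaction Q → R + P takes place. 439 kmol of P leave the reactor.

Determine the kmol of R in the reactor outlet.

439 kmol

For P: n = n₀ + 1ξ → 439 = 0 + 1ξ, giving ξ = 439 kmol.
Outlet amounts (n = n₀ + ν ξ):
  Q: 523 − 1(439) = 84
  R: 0 + 1(439) = 439
  P: 0 + 1(439) = 439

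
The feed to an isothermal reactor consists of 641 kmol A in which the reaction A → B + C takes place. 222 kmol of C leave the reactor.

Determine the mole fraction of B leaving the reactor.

For C: n = n₀ + 1ξ → 222 = 0 + 1ξ, giving ξ = 222 kmol.
Outlet amounts (n = n₀ + ν ξ):
  A: 641 − 1(222) = 419
  B: 0 + 1(222) = 222
  C: 0 + 1(222) = 222
Total out = 863 kmol; y_B = 222 / 863 = 0.2572.

0.257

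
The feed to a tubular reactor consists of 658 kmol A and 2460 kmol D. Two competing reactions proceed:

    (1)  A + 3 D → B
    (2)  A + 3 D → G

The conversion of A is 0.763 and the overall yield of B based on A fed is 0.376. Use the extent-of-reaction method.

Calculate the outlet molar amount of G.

255 kmol

Yield of B: 1ξ₁ / 658 = 0.376 → ξ₁ = 247.4 kmol.
Conversion of A: 1ξ₁ + 1ξ₂ = 0.763 × 658 = 502.1 → ξ₂ = 254.6 kmol.
Outlet amounts (n = n₀ + Σ ν·ξ):
  A: 658 − 1(247.4) − 1(254.6) = 155.9
  D: 2460 − 3(247.4) − 3(254.6) = 953.8
  B: 0 + 1(247.4) = 247.4
  G: 0 + 1(254.6) = 254.6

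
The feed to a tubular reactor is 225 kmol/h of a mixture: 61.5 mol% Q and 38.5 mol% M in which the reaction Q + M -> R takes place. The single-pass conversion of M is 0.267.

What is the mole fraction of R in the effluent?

M reacted = 0.267 × 86.62 = 23.13 kmol/h; ν_M = −1, so ξ = 23.13/1 = 23.13 kmol/h.
Outlet amounts (n = n₀ + ν ξ):
  Q: 138.4 − 1(23.13) = 115.2
  M: 86.62 − 1(23.13) = 63.5
  R: 0 + 1(23.13) = 23.13
Total out = 201.9 kmol/h; y_R = 23.13 / 201.9 = 0.1146.

0.115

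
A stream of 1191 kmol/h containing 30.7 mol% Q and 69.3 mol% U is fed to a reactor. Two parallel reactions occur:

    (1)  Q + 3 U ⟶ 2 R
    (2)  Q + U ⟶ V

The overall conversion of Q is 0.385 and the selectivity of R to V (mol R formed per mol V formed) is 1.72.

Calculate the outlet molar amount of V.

Conversion of Q: Q consumed = 0.385 × 365.6 = 140.8 kmol/h = 1ξ₁ + 1ξ₂.
Selectivity: 2ξ₁ / (1ξ₂) = 1.72 → ξ₁ = 0.86 ξ₂.
Substitute: (1·0.86 + 1) ξ₂ = 140.8 → ξ₂ = 75.68 kmol/h, ξ₁ = 65.09 kmol/h.
Outlet amounts (n = n₀ + Σ ν·ξ):
  Q: 365.6 − 1(65.09) − 1(75.68) = 224.9
  U: 825.4 − 3(65.09) − 1(75.68) = 554.4
  R: 0 + 2(65.09) = 130.2
  V: 0 + 1(75.68) = 75.68

75.7 kmol/h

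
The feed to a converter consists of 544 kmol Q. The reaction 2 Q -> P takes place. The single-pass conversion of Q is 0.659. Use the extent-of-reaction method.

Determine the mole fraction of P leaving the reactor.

Q reacted = 0.659 × 544 = 358.5 kmol; ν_Q = −2, so ξ = 358.5/2 = 179.2 kmol.
Outlet amounts (n = n₀ + ν ξ):
  Q: 544 − 2(179.2) = 185.5
  P: 0 + 1(179.2) = 179.2
Total out = 364.8 kmol; y_P = 179.2 / 364.8 = 0.4914.

0.491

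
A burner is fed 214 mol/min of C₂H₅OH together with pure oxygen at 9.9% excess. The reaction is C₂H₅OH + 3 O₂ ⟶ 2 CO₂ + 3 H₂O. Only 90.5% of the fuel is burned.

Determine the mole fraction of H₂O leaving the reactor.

0.522

Stoichiometric O₂ = 3 × 214 = 642 mol/min; O₂ fed = 642 × 1.099 = 705.6 mol/min.
Fuel reacted = 0.905 × 214 → ξ = 193.7 mol/min.
Outlet (n = n₀ + ν ξ):
  C₂H₅OH: 214 − 1(193.7) = 20.33
  O₂: 705.6 − 3(193.7) = 124.5
  CO₂: 0 + 2(193.7) = 387.3
  H₂O: 0 + 3(193.7) = 581
Total out = 1113 mol/min; y_H₂O = 581 / 1113 = 0.5219.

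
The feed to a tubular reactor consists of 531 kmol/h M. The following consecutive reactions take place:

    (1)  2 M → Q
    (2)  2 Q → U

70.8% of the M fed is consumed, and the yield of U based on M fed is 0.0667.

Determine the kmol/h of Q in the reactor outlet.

Conversion of M: M consumed = 2ξ₁ = 0.708 × 531 → ξ₁ = 188 kmol/h.
Yield of U: 1ξ₂ / 531 = 0.0667 → ξ₂ = 35.42 kmol/h.
Outlet amounts (n = n₀ + Σ ν·ξ):
  M: 531 − 2(188) = 155.1
  Q: 0 + 1(188) − 2(35.42) = 117.1
  U: 0 + 1(35.42) = 35.42

117 kmol/h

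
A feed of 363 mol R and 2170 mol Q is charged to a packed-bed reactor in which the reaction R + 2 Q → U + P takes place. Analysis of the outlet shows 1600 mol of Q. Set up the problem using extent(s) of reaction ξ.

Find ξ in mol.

For Q: n = n₀ − 2ξ → 1600 = 2170 − 2ξ, giving ξ = 285 mol.
Outlet amounts (n = n₀ + ν ξ):
  R: 363 − 1(285) = 78
  Q: 2170 − 2(285) = 1600
  U: 0 + 1(285) = 285
  P: 0 + 1(285) = 285

ξ = 285 mol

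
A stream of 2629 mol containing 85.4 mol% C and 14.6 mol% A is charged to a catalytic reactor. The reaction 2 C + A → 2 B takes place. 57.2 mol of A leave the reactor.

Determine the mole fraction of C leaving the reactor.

0.691

For A: n = n₀ − 1ξ → 57.2 = 383.8 − 1ξ, giving ξ = 326.6 mol.
Outlet amounts (n = n₀ + ν ξ):
  C: 2245 − 2(326.6) = 1592
  A: 383.8 − 1(326.6) = 57.2
  B: 0 + 2(326.6) = 653.3
Total out = 2302 mol; y_C = 1592 / 2302 = 0.6914.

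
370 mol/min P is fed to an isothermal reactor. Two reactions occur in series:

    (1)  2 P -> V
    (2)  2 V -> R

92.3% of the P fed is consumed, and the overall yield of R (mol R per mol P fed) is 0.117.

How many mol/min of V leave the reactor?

Conversion of P: P consumed = 2ξ₁ = 0.923 × 370 → ξ₁ = 170.8 mol/min.
Yield of R: 1ξ₂ / 370 = 0.117 → ξ₂ = 43.29 mol/min.
Outlet amounts (n = n₀ + Σ ν·ξ):
  P: 370 − 2(170.8) = 28.49
  V: 0 + 1(170.8) − 2(43.29) = 84.17
  R: 0 + 1(43.29) = 43.29

84.2 mol/min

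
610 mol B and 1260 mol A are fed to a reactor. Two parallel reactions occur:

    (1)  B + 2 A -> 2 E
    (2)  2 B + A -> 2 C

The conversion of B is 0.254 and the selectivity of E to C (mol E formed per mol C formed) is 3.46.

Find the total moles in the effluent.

1740 mol

Conversion of B: B consumed = 0.254 × 610 = 154.9 mol = 1ξ₁ + 2ξ₂.
Selectivity: 2ξ₁ / (2ξ₂) = 3.46 → ξ₁ = 3.46 ξ₂.
Substitute: (1·3.46 + 2) ξ₂ = 154.9 → ξ₂ = 28.38 mol, ξ₁ = 98.19 mol.
Outlet amounts (n = n₀ + Σ ν·ξ):
  B: 610 − 1(98.19) − 2(28.38) = 455.1
  A: 1260 − 2(98.19) − 1(28.38) = 1035
  E: 0 + 2(98.19) = 196.4
  C: 0 + 2(28.38) = 56.75
Total out = 455.1 + 1035 + 196.4 + 56.75 = 1743 mol.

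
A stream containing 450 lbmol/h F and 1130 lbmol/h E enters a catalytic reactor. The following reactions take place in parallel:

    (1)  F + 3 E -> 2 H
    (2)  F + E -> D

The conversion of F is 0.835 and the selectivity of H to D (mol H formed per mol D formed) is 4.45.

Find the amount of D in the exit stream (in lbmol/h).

Conversion of F: F consumed = 0.835 × 450 = 375.8 lbmol/h = 1ξ₁ + 1ξ₂.
Selectivity: 2ξ₁ / (1ξ₂) = 4.45 → ξ₁ = 2.225 ξ₂.
Substitute: (1·2.225 + 1) ξ₂ = 375.8 → ξ₂ = 116.5 lbmol/h, ξ₁ = 259.2 lbmol/h.
Outlet amounts (n = n₀ + Σ ν·ξ):
  F: 450 − 1(259.2) − 1(116.5) = 74.25
  E: 1130 − 3(259.2) − 1(116.5) = 235.8
  H: 0 + 2(259.2) = 518.5
  D: 0 + 1(116.5) = 116.5

117 lbmol/h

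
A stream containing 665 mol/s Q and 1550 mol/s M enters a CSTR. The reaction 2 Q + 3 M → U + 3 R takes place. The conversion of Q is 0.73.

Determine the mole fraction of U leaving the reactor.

Q reacted = 0.73 × 665 = 485.4 mol/s; ν_Q = −2, so ξ = 485.4/2 = 242.7 mol/s.
Outlet amounts (n = n₀ + ν ξ):
  Q: 665 − 2(242.7) = 179.6
  M: 1550 − 3(242.7) = 821.8
  U: 0 + 1(242.7) = 242.7
  R: 0 + 3(242.7) = 728.2
Total out = 1972 mol/s; y_U = 242.7 / 1972 = 0.1231.

0.123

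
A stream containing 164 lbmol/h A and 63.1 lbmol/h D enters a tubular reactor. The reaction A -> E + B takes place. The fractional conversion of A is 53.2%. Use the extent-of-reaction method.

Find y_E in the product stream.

0.278

A reacted = 0.532 × 164 = 87.25 lbmol/h; ν_A = −1, so ξ = 87.25/1 = 87.25 lbmol/h.
Outlet amounts (n = n₀ + ν ξ):
  A: 164 − 1(87.25) = 76.75
  E: 0 + 1(87.25) = 87.25
  B: 0 + 1(87.25) = 87.25
  D: 63.1 (inert)
Total out = 314.3 lbmol/h; y_E = 87.25 / 314.3 = 0.2776.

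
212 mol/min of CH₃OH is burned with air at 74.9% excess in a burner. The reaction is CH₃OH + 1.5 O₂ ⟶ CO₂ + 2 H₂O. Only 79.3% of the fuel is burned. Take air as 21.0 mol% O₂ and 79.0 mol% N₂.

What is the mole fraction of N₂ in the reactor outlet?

0.711

Stoichiometric O₂ = 1.5 × 212 = 318 mol/min; O₂ fed = 318 × 1.749 = 556.2 mol/min.
N₂ fed = 556.2 × 79/21 = 2092 mol/min.
Fuel reacted = 0.793 × 212 → ξ = 168.1 mol/min.
Outlet (n = n₀ + ν ξ):
  CH₃OH: 212 − 1(168.1) = 43.88
  O₂: 556.2 − 1.5(168.1) = 304
  N₂: 2092 (inert)
  CO₂: 0 + 1(168.1) = 168.1
  H₂O: 0 + 2(168.1) = 336.2
Total out = 2945 mol/min; y_N₂ = 2092 / 2945 = 0.7106.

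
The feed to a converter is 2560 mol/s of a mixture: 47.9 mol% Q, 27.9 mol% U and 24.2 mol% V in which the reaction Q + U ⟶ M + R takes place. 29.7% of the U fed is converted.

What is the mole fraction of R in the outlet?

U reacted = 0.297 × 714.2 = 212.1 mol/s; ν_U = −1, so ξ = 212.1/1 = 212.1 mol/s.
Outlet amounts (n = n₀ + ν ξ):
  Q: 1226 − 1(212.1) = 1014
  U: 714.2 − 1(212.1) = 502.1
  M: 0 + 1(212.1) = 212.1
  R: 0 + 1(212.1) = 212.1
  V: 619.5 (inert)
Total out = 2560 mol/s; y_R = 212.1 / 2560 = 0.08286.

0.0829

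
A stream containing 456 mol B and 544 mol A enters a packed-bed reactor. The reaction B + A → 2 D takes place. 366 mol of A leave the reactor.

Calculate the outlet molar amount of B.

278 mol

For A: n = n₀ − 1ξ → 366 = 544 − 1ξ, giving ξ = 178 mol.
Outlet amounts (n = n₀ + ν ξ):
  B: 456 − 1(178) = 278
  A: 544 − 1(178) = 366
  D: 0 + 2(178) = 356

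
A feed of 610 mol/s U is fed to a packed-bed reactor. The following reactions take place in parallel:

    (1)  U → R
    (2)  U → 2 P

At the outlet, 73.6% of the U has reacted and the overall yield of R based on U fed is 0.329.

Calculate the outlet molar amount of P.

Yield of R: 1ξ₁ / 610 = 0.329 → ξ₁ = 200.7 mol/s.
Conversion of U: 1ξ₁ + 1ξ₂ = 0.736 × 610 = 449 → ξ₂ = 248.3 mol/s.
Outlet amounts (n = n₀ + Σ ν·ξ):
  U: 610 − 1(200.7) − 1(248.3) = 161
  R: 0 + 1(200.7) = 200.7
  P: 0 + 2(248.3) = 496.5

497 mol/s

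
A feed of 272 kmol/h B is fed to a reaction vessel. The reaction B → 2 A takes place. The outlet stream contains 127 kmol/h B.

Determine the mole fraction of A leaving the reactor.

0.695

For B: n = n₀ − 1ξ → 127 = 272 − 1ξ, giving ξ = 145 kmol/h.
Outlet amounts (n = n₀ + ν ξ):
  B: 272 − 1(145) = 127
  A: 0 + 2(145) = 290
Total out = 417 kmol/h; y_A = 290 / 417 = 0.6954.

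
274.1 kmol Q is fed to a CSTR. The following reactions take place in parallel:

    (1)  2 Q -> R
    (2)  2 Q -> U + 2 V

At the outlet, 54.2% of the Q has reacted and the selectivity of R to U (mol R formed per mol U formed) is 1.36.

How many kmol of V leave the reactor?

Conversion of Q: Q consumed = 0.542 × 274.1 = 148.6 kmol = 2ξ₁ + 2ξ₂.
Selectivity: 1ξ₁ / (1ξ₂) = 1.36 → ξ₁ = 1.36 ξ₂.
Substitute: (2·1.36 + 2) ξ₂ = 148.6 → ξ₂ = 31.48 kmol, ξ₁ = 42.81 kmol.
Outlet amounts (n = n₀ + Σ ν·ξ):
  Q: 274.1 − 2(42.81) − 2(31.48) = 125.5
  R: 0 + 1(42.81) = 42.81
  U: 0 + 1(31.48) = 31.48
  V: 0 + 2(31.48) = 62.95

63 kmol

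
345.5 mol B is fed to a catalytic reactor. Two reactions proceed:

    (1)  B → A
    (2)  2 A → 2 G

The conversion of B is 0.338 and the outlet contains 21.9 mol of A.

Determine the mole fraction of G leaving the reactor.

Conversion of B: B consumed = 1ξ₁ = 0.338 × 345.5 → ξ₁ = 116.8 mol.
A balance: n_A = 0 + 1ξ₁ − 2ξ₂ = 21.9 → ξ₂ = (1·116.8 − 21.9)/2 = 47.44 mol.
Outlet amounts (n = n₀ + Σ ν·ξ):
  B: 345.5 − 1(116.8) = 228.7
  A: 0 + 1(116.8) − 2(47.44) = 21.9
  G: 0 + 2(47.44) = 94.88
Total out = 345.5 mol; y_G = 94.88 / 345.5 = 0.2746.

0.275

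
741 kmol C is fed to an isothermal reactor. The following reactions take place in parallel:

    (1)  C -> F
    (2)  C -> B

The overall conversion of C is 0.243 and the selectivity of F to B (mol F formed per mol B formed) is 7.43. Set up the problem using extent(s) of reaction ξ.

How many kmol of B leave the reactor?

Conversion of C: C consumed = 0.243 × 741 = 180.1 kmol = 1ξ₁ + 1ξ₂.
Selectivity: 1ξ₁ / (1ξ₂) = 7.43 → ξ₁ = 7.43 ξ₂.
Substitute: (1·7.43 + 1) ξ₂ = 180.1 → ξ₂ = 21.36 kmol, ξ₁ = 158.7 kmol.
Outlet amounts (n = n₀ + Σ ν·ξ):
  C: 741 − 1(158.7) − 1(21.36) = 560.9
  F: 0 + 1(158.7) = 158.7
  B: 0 + 1(21.36) = 21.36

21.4 kmol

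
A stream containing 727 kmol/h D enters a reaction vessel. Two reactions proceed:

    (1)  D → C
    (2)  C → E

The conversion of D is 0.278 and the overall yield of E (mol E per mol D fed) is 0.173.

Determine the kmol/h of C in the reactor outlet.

76.3 kmol/h

Conversion of D: D consumed = 1ξ₁ = 0.278 × 727 → ξ₁ = 202.1 kmol/h.
Yield of E: 1ξ₂ / 727 = 0.173 → ξ₂ = 125.8 kmol/h.
Outlet amounts (n = n₀ + Σ ν·ξ):
  D: 727 − 1(202.1) = 524.9
  C: 0 + 1(202.1) − 1(125.8) = 76.34
  E: 0 + 1(125.8) = 125.8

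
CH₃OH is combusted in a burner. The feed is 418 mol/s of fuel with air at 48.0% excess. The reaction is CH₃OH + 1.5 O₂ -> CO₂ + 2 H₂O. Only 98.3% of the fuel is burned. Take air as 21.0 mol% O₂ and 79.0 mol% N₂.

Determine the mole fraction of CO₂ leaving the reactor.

0.0815

Stoichiometric O₂ = 1.5 × 418 = 627 mol/s; O₂ fed = 627 × 1.480 = 928 mol/s.
N₂ fed = 928 × 79/21 = 3491 mol/s.
Fuel reacted = 0.983 × 418 → ξ = 410.9 mol/s.
Outlet (n = n₀ + ν ξ):
  CH₃OH: 418 − 1(410.9) = 7.106
  O₂: 928 − 1.5(410.9) = 311.6
  N₂: 3491 (inert)
  CO₂: 0 + 1(410.9) = 410.9
  H₂O: 0 + 2(410.9) = 821.8
Total out = 5042 mol/s; y_CO₂ = 410.9 / 5042 = 0.08149.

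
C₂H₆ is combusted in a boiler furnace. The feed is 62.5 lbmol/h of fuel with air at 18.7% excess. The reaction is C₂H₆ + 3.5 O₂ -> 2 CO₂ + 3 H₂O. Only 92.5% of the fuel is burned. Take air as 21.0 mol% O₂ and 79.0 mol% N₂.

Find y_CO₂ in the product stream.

0.0871

Stoichiometric O₂ = 3.5 × 62.5 = 218.8 lbmol/h; O₂ fed = 218.8 × 1.187 = 259.7 lbmol/h.
N₂ fed = 259.7 × 79/21 = 976.8 lbmol/h.
Fuel reacted = 0.925 × 62.5 → ξ = 57.81 lbmol/h.
Outlet (n = n₀ + ν ξ):
  C₂H₆: 62.5 − 1(57.81) = 4.688
  O₂: 259.7 − 3.5(57.81) = 57.31
  N₂: 976.8 (inert)
  CO₂: 0 + 2(57.81) = 115.6
  H₂O: 0 + 3(57.81) = 173.4
Total out = 1328 lbmol/h; y_CO₂ = 115.6 / 1328 = 0.08708.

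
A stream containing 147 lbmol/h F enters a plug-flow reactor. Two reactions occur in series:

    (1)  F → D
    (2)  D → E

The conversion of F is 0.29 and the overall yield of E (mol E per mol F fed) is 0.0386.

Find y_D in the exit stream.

0.251

Conversion of F: F consumed = 1ξ₁ = 0.29 × 147 → ξ₁ = 42.63 lbmol/h.
Yield of E: 1ξ₂ / 147 = 0.0386 → ξ₂ = 5.674 lbmol/h.
Outlet amounts (n = n₀ + Σ ν·ξ):
  F: 147 − 1(42.63) = 104.4
  D: 0 + 1(42.63) − 1(5.674) = 36.96
  E: 0 + 1(5.674) = 5.674
Total out = 147 lbmol/h; y_D = 36.96 / 147 = 0.2514.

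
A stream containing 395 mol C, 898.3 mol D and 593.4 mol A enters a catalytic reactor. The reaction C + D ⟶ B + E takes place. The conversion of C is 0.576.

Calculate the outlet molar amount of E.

228 mol

C reacted = 0.576 × 395 = 227.5 mol; ν_C = −1, so ξ = 227.5/1 = 227.5 mol.
Outlet amounts (n = n₀ + ν ξ):
  C: 395 − 1(227.5) = 167.5
  D: 898.3 − 1(227.5) = 670.8
  B: 0 + 1(227.5) = 227.5
  E: 0 + 1(227.5) = 227.5
  A: 593.4 (inert)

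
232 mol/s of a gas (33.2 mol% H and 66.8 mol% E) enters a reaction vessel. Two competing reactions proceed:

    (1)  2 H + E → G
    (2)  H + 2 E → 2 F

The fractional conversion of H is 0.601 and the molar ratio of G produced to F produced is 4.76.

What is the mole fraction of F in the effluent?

Conversion of H: H consumed = 0.601 × 77.02 = 46.29 mol/s = 2ξ₁ + 1ξ₂.
Selectivity: 1ξ₁ / (2ξ₂) = 4.76 → ξ₁ = 9.52 ξ₂.
Substitute: (2·9.52 + 1) ξ₂ = 46.29 → ξ₂ = 2.31 mol/s, ξ₁ = 21.99 mol/s.
Outlet amounts (n = n₀ + Σ ν·ξ):
  H: 77.02 − 2(21.99) − 1(2.31) = 30.73
  E: 155 − 1(21.99) − 2(2.31) = 128.4
  G: 0 + 1(21.99) = 21.99
  F: 0 + 2(2.31) = 4.62
Total out = 185.7 mol/s; y_F = 4.62 / 185.7 = 0.02488.

0.0249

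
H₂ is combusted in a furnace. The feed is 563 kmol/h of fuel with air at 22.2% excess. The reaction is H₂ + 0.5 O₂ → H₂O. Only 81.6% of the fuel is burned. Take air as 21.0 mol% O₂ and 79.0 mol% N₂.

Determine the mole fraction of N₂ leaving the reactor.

Stoichiometric O₂ = 0.5 × 563 = 281.5 kmol/h; O₂ fed = 281.5 × 1.222 = 344 kmol/h.
N₂ fed = 344 × 79/21 = 1294 kmol/h.
Fuel reacted = 0.816 × 563 → ξ = 459.4 kmol/h.
Outlet (n = n₀ + ν ξ):
  H₂: 563 − 1(459.4) = 103.6
  O₂: 344 − 0.5(459.4) = 114.3
  N₂: 1294 (inert)
  H₂O: 0 + 1(459.4) = 459.4
Total out = 1971 kmol/h; y_N₂ = 1294 / 1971 = 0.6564.

0.656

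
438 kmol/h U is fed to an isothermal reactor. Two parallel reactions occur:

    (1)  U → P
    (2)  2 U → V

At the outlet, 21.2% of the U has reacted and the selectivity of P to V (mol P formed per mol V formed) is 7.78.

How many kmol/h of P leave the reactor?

73.9 kmol/h

Conversion of U: U consumed = 0.212 × 438 = 92.86 kmol/h = 1ξ₁ + 2ξ₂.
Selectivity: 1ξ₁ / (1ξ₂) = 7.78 → ξ₁ = 7.78 ξ₂.
Substitute: (1·7.78 + 2) ξ₂ = 92.86 → ξ₂ = 9.494 kmol/h, ξ₁ = 73.87 kmol/h.
Outlet amounts (n = n₀ + Σ ν·ξ):
  U: 438 − 1(73.87) − 2(9.494) = 345.1
  P: 0 + 1(73.87) = 73.87
  V: 0 + 1(9.494) = 9.494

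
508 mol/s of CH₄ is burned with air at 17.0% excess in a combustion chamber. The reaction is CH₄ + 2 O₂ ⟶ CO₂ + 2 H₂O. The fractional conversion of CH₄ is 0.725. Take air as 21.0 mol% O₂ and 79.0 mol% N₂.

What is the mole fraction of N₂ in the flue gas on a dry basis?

Stoichiometric O₂ = 2 × 508 = 1016 mol/s; O₂ fed = 1016 × 1.170 = 1189 mol/s.
N₂ fed = 1189 × 79/21 = 4472 mol/s.
Fuel reacted = 0.725 × 508 → ξ = 368.3 mol/s.
Outlet (n = n₀ + ν ξ):
  CH₄: 508 − 1(368.3) = 139.7
  O₂: 1189 − 2(368.3) = 452.1
  N₂: 4472 (inert)
  CO₂: 0 + 1(368.3) = 368.3
  H₂O: 0 + 2(368.3) = 736.6
Dry total = 5432 mol/s; y_N₂ (dry) = 4472 / 5432 = 0.8232.

0.823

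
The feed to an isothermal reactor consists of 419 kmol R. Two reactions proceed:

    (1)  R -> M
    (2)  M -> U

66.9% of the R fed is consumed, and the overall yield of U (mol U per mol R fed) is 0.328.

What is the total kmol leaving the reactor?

419 kmol

Conversion of R: R consumed = 1ξ₁ = 0.669 × 419 → ξ₁ = 280.3 kmol.
Yield of U: 1ξ₂ / 419 = 0.328 → ξ₂ = 137.4 kmol.
Outlet amounts (n = n₀ + Σ ν·ξ):
  R: 419 − 1(280.3) = 138.7
  M: 0 + 1(280.3) − 1(137.4) = 142.9
  U: 0 + 1(137.4) = 137.4
Total out = 138.7 + 142.9 + 137.4 = 419 kmol.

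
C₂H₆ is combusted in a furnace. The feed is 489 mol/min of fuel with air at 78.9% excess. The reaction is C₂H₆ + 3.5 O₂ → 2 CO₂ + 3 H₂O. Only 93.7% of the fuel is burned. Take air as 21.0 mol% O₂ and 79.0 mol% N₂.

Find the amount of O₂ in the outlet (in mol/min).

Stoichiometric O₂ = 3.5 × 489 = 1712 mol/min; O₂ fed = 1712 × 1.789 = 3062 mol/min.
N₂ fed = 3062 × 79/21 = 11520 mol/min.
Fuel reacted = 0.937 × 489 → ξ = 458.2 mol/min.
Outlet (n = n₀ + ν ξ):
  C₂H₆: 489 − 1(458.2) = 30.81
  O₂: 3062 − 3.5(458.2) = 1458
  N₂: 11520 (inert)
  CO₂: 0 + 2(458.2) = 916.4
  H₂O: 0 + 3(458.2) = 1375

1460 mol/min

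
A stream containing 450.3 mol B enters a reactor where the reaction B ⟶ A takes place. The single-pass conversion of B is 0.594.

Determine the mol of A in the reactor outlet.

267 mol

B reacted = 0.594 × 450.3 = 267.5 mol; ν_B = −1, so ξ = 267.5/1 = 267.5 mol.
Outlet amounts (n = n₀ + ν ξ):
  B: 450.3 − 1(267.5) = 182.8
  A: 0 + 1(267.5) = 267.5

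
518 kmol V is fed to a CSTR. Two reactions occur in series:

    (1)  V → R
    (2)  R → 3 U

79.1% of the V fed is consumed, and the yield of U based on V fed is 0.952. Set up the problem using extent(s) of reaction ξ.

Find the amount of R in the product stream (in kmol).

Conversion of V: V consumed = 1ξ₁ = 0.791 × 518 → ξ₁ = 409.7 kmol.
Yield of U: 3ξ₂ / 518 = 0.952 → ξ₂ = 164.4 kmol.
Outlet amounts (n = n₀ + Σ ν·ξ):
  V: 518 − 1(409.7) = 108.3
  R: 0 + 1(409.7) − 1(164.4) = 245.4
  U: 0 + 3(164.4) = 493.1

245 kmol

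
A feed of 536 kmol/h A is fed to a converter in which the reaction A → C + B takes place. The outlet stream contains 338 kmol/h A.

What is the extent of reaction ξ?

For A: n = n₀ − 1ξ → 338 = 536 − 1ξ, giving ξ = 198 kmol/h.
Outlet amounts (n = n₀ + ν ξ):
  A: 536 − 1(198) = 338
  C: 0 + 1(198) = 198
  B: 0 + 1(198) = 198

ξ = 198 kmol/h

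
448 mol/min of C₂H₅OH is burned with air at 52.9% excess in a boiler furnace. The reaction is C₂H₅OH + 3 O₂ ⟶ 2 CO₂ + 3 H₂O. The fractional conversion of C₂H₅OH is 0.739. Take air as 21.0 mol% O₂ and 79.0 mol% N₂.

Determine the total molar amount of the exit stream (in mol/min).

Stoichiometric O₂ = 3 × 448 = 1344 mol/min; O₂ fed = 1344 × 1.529 = 2055 mol/min.
N₂ fed = 2055 × 79/21 = 7731 mol/min.
Fuel reacted = 0.739 × 448 → ξ = 331.1 mol/min.
Outlet (n = n₀ + ν ξ):
  C₂H₅OH: 448 − 1(331.1) = 116.9
  O₂: 2055 − 3(331.1) = 1062
  N₂: 7731 (inert)
  CO₂: 0 + 2(331.1) = 662.1
  H₂O: 0 + 3(331.1) = 993.2
Total out = 116.9 + 1062 + 7731 + 662.1 + 993.2 = 10560 mol/min.

10600 mol/min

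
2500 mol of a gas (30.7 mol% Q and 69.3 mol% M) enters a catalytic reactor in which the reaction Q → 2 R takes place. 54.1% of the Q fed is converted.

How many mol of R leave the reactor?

Q reacted = 0.541 × 767.5 = 415.2 mol; ν_Q = −1, so ξ = 415.2/1 = 415.2 mol.
Outlet amounts (n = n₀ + ν ξ):
  Q: 767.5 − 1(415.2) = 352.3
  R: 0 + 2(415.2) = 830.4
  M: 1732 (inert)

830 mol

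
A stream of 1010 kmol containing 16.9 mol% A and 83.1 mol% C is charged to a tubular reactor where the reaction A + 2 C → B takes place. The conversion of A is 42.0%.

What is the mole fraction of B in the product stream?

A reacted = 0.42 × 170.7 = 71.69 kmol; ν_A = −1, so ξ = 71.69/1 = 71.69 kmol.
Outlet amounts (n = n₀ + ν ξ):
  A: 170.7 − 1(71.69) = 99
  C: 839.3 − 2(71.69) = 695.9
  B: 0 + 1(71.69) = 71.69
Total out = 866.6 kmol; y_B = 71.69 / 866.6 = 0.08272.

0.0827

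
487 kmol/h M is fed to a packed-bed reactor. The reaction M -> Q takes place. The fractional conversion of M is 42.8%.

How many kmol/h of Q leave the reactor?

M reacted = 0.428 × 487 = 208.4 kmol/h; ν_M = −1, so ξ = 208.4/1 = 208.4 kmol/h.
Outlet amounts (n = n₀ + ν ξ):
  M: 487 − 1(208.4) = 278.6
  Q: 0 + 1(208.4) = 208.4

208 kmol/h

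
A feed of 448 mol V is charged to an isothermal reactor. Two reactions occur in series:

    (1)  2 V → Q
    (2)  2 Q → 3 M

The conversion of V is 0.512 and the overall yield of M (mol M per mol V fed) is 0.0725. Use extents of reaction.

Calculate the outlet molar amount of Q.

93 mol

Conversion of V: V consumed = 2ξ₁ = 0.512 × 448 → ξ₁ = 114.7 mol.
Yield of M: 3ξ₂ / 448 = 0.0725 → ξ₂ = 10.83 mol.
Outlet amounts (n = n₀ + Σ ν·ξ):
  V: 448 − 2(114.7) = 218.6
  Q: 0 + 1(114.7) − 2(10.83) = 93.03
  M: 0 + 3(10.83) = 32.48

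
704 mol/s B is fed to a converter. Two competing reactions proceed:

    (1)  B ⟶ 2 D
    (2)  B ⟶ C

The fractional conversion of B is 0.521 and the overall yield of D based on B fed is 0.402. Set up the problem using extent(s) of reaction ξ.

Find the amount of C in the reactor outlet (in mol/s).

Yield of D: 2ξ₁ / 704 = 0.402 → ξ₁ = 141.5 mol/s.
Conversion of B: 1ξ₁ + 1ξ₂ = 0.521 × 704 = 366.8 → ξ₂ = 225.3 mol/s.
Outlet amounts (n = n₀ + Σ ν·ξ):
  B: 704 − 1(141.5) − 1(225.3) = 337.2
  D: 0 + 2(141.5) = 283
  C: 0 + 1(225.3) = 225.3

225 mol/s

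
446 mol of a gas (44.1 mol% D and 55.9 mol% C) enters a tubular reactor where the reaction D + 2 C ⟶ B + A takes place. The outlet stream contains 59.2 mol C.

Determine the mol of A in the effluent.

95.1 mol

For C: n = n₀ − 2ξ → 59.2 = 249.3 − 2ξ, giving ξ = 95.06 mol.
Outlet amounts (n = n₀ + ν ξ):
  D: 196.7 − 1(95.06) = 101.6
  C: 249.3 − 2(95.06) = 59.2
  B: 0 + 1(95.06) = 95.06
  A: 0 + 1(95.06) = 95.06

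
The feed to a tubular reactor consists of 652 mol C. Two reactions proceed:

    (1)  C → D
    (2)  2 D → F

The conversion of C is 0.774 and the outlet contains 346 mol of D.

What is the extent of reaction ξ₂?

Conversion of C: C consumed = 1ξ₁ = 0.774 × 652 → ξ₁ = 504.6 mol.
D balance: n_D = 0 + 1ξ₁ − 2ξ₂ = 346 → ξ₂ = (1·504.6 − 346)/2 = 79.32 mol.
Outlet amounts (n = n₀ + Σ ν·ξ):
  C: 652 − 1(504.6) = 147.4
  D: 0 + 1(504.6) − 2(79.32) = 346
  F: 0 + 1(79.32) = 79.32

ξ₂ = 79.3 mol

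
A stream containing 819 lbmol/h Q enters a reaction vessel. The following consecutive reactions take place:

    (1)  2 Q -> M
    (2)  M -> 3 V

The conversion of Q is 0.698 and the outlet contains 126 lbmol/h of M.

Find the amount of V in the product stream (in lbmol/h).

479 lbmol/h

Conversion of Q: Q consumed = 2ξ₁ = 0.698 × 819 → ξ₁ = 285.8 lbmol/h.
M balance: n_M = 0 + 1ξ₁ − 1ξ₂ = 126 → ξ₂ = (1·285.8 − 126)/1 = 159.8 lbmol/h.
Outlet amounts (n = n₀ + Σ ν·ξ):
  Q: 819 − 2(285.8) = 247.3
  M: 0 + 1(285.8) − 1(159.8) = 126
  V: 0 + 3(159.8) = 479.5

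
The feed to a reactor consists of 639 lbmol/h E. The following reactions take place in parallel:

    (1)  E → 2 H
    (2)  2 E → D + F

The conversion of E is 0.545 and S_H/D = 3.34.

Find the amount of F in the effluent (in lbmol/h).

94.9 lbmol/h

Conversion of E: E consumed = 0.545 × 639 = 348.3 lbmol/h = 1ξ₁ + 2ξ₂.
Selectivity: 2ξ₁ / (1ξ₂) = 3.34 → ξ₁ = 1.67 ξ₂.
Substitute: (1·1.67 + 2) ξ₂ = 348.3 → ξ₂ = 94.89 lbmol/h, ξ₁ = 158.5 lbmol/h.
Outlet amounts (n = n₀ + Σ ν·ξ):
  E: 639 − 1(158.5) − 2(94.89) = 290.7
  H: 0 + 2(158.5) = 316.9
  D: 0 + 1(94.89) = 94.89
  F: 0 + 1(94.89) = 94.89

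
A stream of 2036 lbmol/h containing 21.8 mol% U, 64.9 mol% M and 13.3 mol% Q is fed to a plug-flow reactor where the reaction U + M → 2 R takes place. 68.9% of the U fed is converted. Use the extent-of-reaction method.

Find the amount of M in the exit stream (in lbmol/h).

U reacted = 0.689 × 443.8 = 305.8 lbmol/h; ν_U = −1, so ξ = 305.8/1 = 305.8 lbmol/h.
Outlet amounts (n = n₀ + ν ξ):
  U: 443.8 − 1(305.8) = 138
  M: 1321 − 1(305.8) = 1016
  R: 0 + 2(305.8) = 611.6
  Q: 270.8 (inert)

1020 lbmol/h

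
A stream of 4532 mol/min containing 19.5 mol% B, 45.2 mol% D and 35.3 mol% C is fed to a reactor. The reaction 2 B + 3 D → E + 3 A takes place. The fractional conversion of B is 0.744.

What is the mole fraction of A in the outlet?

B reacted = 0.744 × 883.7 = 657.5 mol/min; ν_B = −2, so ξ = 657.5/2 = 328.8 mol/min.
Outlet amounts (n = n₀ + ν ξ):
  B: 883.7 − 2(328.8) = 226.2
  D: 2048 − 3(328.8) = 1062
  E: 0 + 1(328.8) = 328.8
  A: 0 + 3(328.8) = 986.3
  C: 1600 (inert)
Total out = 4203 mol/min; y_A = 986.3 / 4203 = 0.2346.

0.235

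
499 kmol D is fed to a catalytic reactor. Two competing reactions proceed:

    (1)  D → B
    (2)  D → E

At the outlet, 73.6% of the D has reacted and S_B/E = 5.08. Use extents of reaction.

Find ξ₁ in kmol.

Conversion of D: D consumed = 0.736 × 499 = 367.3 kmol = 1ξ₁ + 1ξ₂.
Selectivity: 1ξ₁ / (1ξ₂) = 5.08 → ξ₁ = 5.08 ξ₂.
Substitute: (1·5.08 + 1) ξ₂ = 367.3 → ξ₂ = 60.41 kmol, ξ₁ = 306.9 kmol.
Outlet amounts (n = n₀ + Σ ν·ξ):
  D: 499 − 1(306.9) − 1(60.41) = 131.7
  B: 0 + 1(306.9) = 306.9
  E: 0 + 1(60.41) = 60.41

ξ₁ = 307 kmol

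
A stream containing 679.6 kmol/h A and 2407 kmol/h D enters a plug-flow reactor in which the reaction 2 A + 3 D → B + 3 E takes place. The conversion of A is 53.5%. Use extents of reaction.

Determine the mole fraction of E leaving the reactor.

A reacted = 0.535 × 679.6 = 363.6 kmol/h; ν_A = −2, so ξ = 363.6/2 = 181.8 kmol/h.
Outlet amounts (n = n₀ + ν ξ):
  A: 679.6 − 2(181.8) = 316
  D: 2407 − 3(181.8) = 1862
  B: 0 + 1(181.8) = 181.8
  E: 0 + 3(181.8) = 545.4
Total out = 2905 kmol/h; y_E = 545.4 / 2905 = 0.1878.

0.188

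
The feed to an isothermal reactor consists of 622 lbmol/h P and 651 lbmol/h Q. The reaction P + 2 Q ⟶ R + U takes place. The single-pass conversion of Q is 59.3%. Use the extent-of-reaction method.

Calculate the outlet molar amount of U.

Q reacted = 0.593 × 651 = 386 lbmol/h; ν_Q = −2, so ξ = 386/2 = 193 lbmol/h.
Outlet amounts (n = n₀ + ν ξ):
  P: 622 − 1(193) = 429
  Q: 651 − 2(193) = 265
  R: 0 + 1(193) = 193
  U: 0 + 1(193) = 193

193 lbmol/h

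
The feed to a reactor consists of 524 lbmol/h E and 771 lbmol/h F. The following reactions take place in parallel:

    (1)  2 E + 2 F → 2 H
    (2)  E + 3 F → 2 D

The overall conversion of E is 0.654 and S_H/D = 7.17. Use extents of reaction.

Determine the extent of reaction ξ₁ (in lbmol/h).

ξ₁ = 160 lbmol/h

Conversion of E: E consumed = 0.654 × 524 = 342.7 lbmol/h = 2ξ₁ + 1ξ₂.
Selectivity: 2ξ₁ / (2ξ₂) = 7.17 → ξ₁ = 7.17 ξ₂.
Substitute: (2·7.17 + 1) ξ₂ = 342.7 → ξ₂ = 22.34 lbmol/h, ξ₁ = 160.2 lbmol/h.
Outlet amounts (n = n₀ + Σ ν·ξ):
  E: 524 − 2(160.2) − 1(22.34) = 181.3
  F: 771 − 2(160.2) − 3(22.34) = 383.6
  H: 0 + 2(160.2) = 320.4
  D: 0 + 2(22.34) = 44.68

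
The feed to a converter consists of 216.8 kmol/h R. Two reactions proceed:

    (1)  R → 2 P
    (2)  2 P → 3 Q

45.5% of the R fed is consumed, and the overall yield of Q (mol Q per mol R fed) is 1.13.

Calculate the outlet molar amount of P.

Conversion of R: R consumed = 1ξ₁ = 0.455 × 216.8 → ξ₁ = 98.64 kmol/h.
Yield of Q: 3ξ₂ / 216.8 = 1.13 → ξ₂ = 81.66 kmol/h.
Outlet amounts (n = n₀ + Σ ν·ξ):
  R: 216.8 − 1(98.64) = 118.2
  P: 0 + 2(98.64) − 2(81.66) = 33.97
  Q: 0 + 3(81.66) = 245

34 kmol/h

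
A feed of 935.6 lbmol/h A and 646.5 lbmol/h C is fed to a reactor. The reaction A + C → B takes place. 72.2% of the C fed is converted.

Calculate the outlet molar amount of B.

467 lbmol/h

C reacted = 0.722 × 646.5 = 466.8 lbmol/h; ν_C = −1, so ξ = 466.8/1 = 466.8 lbmol/h.
Outlet amounts (n = n₀ + ν ξ):
  A: 935.6 − 1(466.8) = 468.8
  C: 646.5 − 1(466.8) = 179.7
  B: 0 + 1(466.8) = 466.8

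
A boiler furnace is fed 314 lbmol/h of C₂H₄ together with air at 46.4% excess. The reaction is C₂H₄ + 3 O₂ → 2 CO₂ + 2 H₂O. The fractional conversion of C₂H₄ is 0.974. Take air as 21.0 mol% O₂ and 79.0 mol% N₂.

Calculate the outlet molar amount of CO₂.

612 lbmol/h

Stoichiometric O₂ = 3 × 314 = 942 lbmol/h; O₂ fed = 942 × 1.464 = 1379 lbmol/h.
N₂ fed = 1379 × 79/21 = 5188 lbmol/h.
Fuel reacted = 0.974 × 314 → ξ = 305.8 lbmol/h.
Outlet (n = n₀ + ν ξ):
  C₂H₄: 314 − 1(305.8) = 8.164
  O₂: 1379 − 3(305.8) = 461.6
  N₂: 5188 (inert)
  CO₂: 0 + 2(305.8) = 611.7
  H₂O: 0 + 2(305.8) = 611.7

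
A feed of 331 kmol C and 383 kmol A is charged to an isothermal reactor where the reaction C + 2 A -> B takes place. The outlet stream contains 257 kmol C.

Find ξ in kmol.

For C: n = n₀ − 1ξ → 257 = 331 − 1ξ, giving ξ = 74 kmol.
Outlet amounts (n = n₀ + ν ξ):
  C: 331 − 1(74) = 257
  A: 383 − 2(74) = 235
  B: 0 + 1(74) = 74

ξ = 74 kmol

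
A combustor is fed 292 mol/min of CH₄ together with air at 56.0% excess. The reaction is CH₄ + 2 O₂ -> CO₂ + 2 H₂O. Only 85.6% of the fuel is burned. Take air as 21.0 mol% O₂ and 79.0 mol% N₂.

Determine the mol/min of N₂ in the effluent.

3430 mol/min

Stoichiometric O₂ = 2 × 292 = 584 mol/min; O₂ fed = 584 × 1.560 = 911 mol/min.
N₂ fed = 911 × 79/21 = 3427 mol/min.
Fuel reacted = 0.856 × 292 → ξ = 250 mol/min.
Outlet (n = n₀ + ν ξ):
  CH₄: 292 − 1(250) = 42.05
  O₂: 911 − 2(250) = 411.1
  N₂: 3427 (inert)
  CO₂: 0 + 1(250) = 250
  H₂O: 0 + 2(250) = 499.9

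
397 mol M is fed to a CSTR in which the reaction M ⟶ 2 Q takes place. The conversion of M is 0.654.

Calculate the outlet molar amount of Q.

M reacted = 0.654 × 397 = 259.6 mol; ν_M = −1, so ξ = 259.6/1 = 259.6 mol.
Outlet amounts (n = n₀ + ν ξ):
  M: 397 − 1(259.6) = 137.4
  Q: 0 + 2(259.6) = 519.3

519 mol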